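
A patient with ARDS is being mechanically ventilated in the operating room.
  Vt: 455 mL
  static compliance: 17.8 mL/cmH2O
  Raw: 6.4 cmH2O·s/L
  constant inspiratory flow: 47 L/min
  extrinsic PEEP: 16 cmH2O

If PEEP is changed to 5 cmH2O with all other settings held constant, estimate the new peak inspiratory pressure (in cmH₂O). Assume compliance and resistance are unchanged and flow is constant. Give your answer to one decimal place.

Flow: 47 L/min ÷ 60 = 0.7833 L/s.
PIP = Vt/C + R·V̇ + PEEP (constant-flow equation of motion).
Only the baseline term changes: ΔPIP = ΔPEEP = 5 − 16 = -11.0 cmH2O.
Original PIP = 455/17.8 + 6.4×0.7833 + 16 = 46.575 cmH2O; new PIP = 46.575 + (-11.0) = 35.575 cmH2O.

35.6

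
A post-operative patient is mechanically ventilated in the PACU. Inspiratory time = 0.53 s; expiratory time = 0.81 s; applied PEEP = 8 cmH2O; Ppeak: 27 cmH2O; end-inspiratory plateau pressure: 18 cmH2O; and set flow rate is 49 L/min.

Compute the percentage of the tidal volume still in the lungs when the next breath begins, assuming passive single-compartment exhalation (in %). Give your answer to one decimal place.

Flow: 49 L/min ÷ 60 = 0.8167 L/s.
Vt = flow × Ti = 0.8167 L/s × 0.53 s × 1000 mL/L = 432.85 mL.
R = (PIP − Pplat)/V̇ = (27 − 18) / 0.8167 = 9.0/0.8167 = 11.02 cmH2O·s/L.
C = Vt/(Pplat − PEEP) = 432.85 / (18 − 8) = 432.85/10.0 = 43.285 mL/cmH2O.
τ = R × C = 11.02 × 0.04329 L/cmH2O = 0.4771 s.
Fraction remaining at end-expiration = e^(−Te/τ) = e^(−0.81/0.4771) = 0.1831 → 18.31%.

18.3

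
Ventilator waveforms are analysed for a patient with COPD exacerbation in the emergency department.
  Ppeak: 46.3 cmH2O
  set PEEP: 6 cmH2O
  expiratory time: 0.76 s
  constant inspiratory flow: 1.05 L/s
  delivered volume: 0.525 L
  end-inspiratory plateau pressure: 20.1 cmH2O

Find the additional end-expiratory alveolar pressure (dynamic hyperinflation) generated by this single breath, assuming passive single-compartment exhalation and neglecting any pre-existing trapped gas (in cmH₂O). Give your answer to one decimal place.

6.2

R = (PIP − Pplat)/V̇ = (46.3 − 20.1) / 1.05 = 26.2/1.05 = 24.952 cmH2O·s/L.
C = Vt/(Pplat − PEEP) = 525.0 / (20.1 − 6) = 525.0/14.1 = 37.234 mL/cmH2O.
τ = R × C = 24.952 × 0.03723 L/cmH2O = 0.929 s.
Fraction remaining = e^(−Te/τ) = e^(−0.76/0.929) = 0.4413; trapped volume = 525.0 × 0.4413 = 231.68 mL.
Additional alveolar pressure from trapping ≈ V_trapped / C = 231.68 / 37.234 = 6.222 cmH2O.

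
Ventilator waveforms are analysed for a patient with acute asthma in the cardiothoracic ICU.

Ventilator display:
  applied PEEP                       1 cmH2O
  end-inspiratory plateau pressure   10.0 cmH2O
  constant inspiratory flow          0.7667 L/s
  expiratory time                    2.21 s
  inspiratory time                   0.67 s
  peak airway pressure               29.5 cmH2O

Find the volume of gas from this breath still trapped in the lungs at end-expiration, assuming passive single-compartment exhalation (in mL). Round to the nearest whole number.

Vt = flow × Ti = 0.7667 L/s × 0.67 s × 1000 mL/L = 513.69 mL.
R = (PIP − Pplat)/V̇ = (29.5 − 10.0) / 0.7667 = 19.5/0.7667 = 25.434 cmH2O·s/L.
C = Vt/(Pplat − PEEP) = 513.69 / (10.0 − 1) = 513.69/9.0 = 57.077 mL/cmH2O.
τ = R × C = 25.434 × 0.05708 L/cmH2O = 1.452 s.
Fraction remaining = e^(−Te/τ) = e^(−2.21/1.452) = 0.2183.
Trapped volume = 513.69 × 0.2183 = 112.14 mL.

112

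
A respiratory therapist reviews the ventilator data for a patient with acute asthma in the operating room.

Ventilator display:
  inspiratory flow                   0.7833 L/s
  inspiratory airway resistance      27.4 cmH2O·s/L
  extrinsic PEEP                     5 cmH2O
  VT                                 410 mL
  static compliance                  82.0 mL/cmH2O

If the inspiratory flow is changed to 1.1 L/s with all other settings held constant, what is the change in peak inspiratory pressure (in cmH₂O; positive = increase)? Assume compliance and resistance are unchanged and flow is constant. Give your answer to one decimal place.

8.7

PIP = Vt/C + R·V̇ + PEEP (constant-flow equation of motion).
Only the resistive term changes: ΔPIP = R × ΔV̇ = 27.4 × (1.1 − 0.7833) = 27.4 × 0.3167 = 8.678 cmH2O.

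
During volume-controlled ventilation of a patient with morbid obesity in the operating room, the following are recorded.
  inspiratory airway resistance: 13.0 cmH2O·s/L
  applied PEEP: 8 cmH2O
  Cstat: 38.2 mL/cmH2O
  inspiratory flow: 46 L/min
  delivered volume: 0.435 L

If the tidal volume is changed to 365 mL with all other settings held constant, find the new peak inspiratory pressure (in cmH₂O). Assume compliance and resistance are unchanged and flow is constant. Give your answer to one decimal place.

Flow: 46 L/min ÷ 60 = 0.7667 L/s.
PIP = Vt/C + R·V̇ + PEEP (constant-flow equation of motion).
Only the elastic term changes: ΔPIP = ΔVt / C = (365 − 435) / 38.2 = -1.832 cmH2O.
Original PIP = 435/38.2 + 13.0×0.7667 + 8 = 29.355 cmH2O; new PIP = 29.355 + (-1.832) = 27.523 cmH2O.

27.5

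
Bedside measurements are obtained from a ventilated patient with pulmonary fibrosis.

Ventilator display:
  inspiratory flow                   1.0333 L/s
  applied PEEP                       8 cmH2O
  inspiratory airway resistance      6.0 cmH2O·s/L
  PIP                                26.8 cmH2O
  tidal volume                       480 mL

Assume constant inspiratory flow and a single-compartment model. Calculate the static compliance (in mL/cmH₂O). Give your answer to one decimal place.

38.1

Equation of motion (constant flow): PIP = Vt/C + R·V̇ + PEEP.
Vt/C = PIP − R·V̇ − PEEP = 26.8 − 6.0×1.0333 − 8 = 26.8 − 6.2 − 8 = 12.6 cmH2O.
C = Vt / 12.6 = 480 / 12.6 = 38.095 mL/cmH2O.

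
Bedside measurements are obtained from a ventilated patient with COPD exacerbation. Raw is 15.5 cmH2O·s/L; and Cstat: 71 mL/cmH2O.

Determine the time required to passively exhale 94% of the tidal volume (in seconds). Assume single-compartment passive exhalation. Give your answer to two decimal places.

3.10

τ = R × C = 15.5 × 71 mL/cmH2O = 15.5 × 0.071 L/cmH2O = 1.101 s.
Exhaled fraction f = 1 − e^(−t/τ) → t = −τ·ln(1 − f) = −1.101·ln(0.06) = 3.098 s.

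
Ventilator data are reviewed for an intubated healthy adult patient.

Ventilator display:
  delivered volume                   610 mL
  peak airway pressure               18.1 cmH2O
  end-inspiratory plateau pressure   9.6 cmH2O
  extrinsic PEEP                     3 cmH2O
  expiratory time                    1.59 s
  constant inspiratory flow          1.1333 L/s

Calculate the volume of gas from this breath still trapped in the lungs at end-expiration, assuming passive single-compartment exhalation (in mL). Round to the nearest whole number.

R = (PIP − Pplat)/V̇ = (18.1 − 9.6) / 1.1333 = 8.5/1.1333 = 7.5 cmH2O·s/L.
C = Vt/(Pplat − PEEP) = 610.0 / (9.6 − 3) = 610.0/6.6 = 92.424 mL/cmH2O.
τ = R × C = 7.5 × 0.09242 L/cmH2O = 0.6932 s.
Fraction remaining = e^(−Te/τ) = e^(−1.59/0.6932) = 0.1009.
Trapped volume = 610.0 × 0.1009 = 61.549 mL.

62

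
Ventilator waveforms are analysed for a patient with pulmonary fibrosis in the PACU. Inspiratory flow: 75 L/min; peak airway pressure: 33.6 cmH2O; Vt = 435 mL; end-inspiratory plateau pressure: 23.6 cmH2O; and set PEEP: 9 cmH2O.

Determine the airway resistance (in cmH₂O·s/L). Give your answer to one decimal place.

8.0

Flow: 75 L/min ÷ 60 = 1.25 L/s.
Raw = (PIP − Pplat) / flow = (33.6 − 23.6) / 1.25 = 10.0 / 1.25 = 8.0 cmH2O·s/L.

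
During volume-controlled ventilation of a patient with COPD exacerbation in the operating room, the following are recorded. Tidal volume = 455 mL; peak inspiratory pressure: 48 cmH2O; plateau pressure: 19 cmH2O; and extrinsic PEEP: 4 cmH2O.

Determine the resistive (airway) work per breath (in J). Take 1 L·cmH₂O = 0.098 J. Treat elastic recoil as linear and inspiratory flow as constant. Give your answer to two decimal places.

1.29

With constant inspiratory flow the resistive pressure is constant at PIP − Pplat = 48 − 19 = 29.0 cmH2O, so resistive work = 29.0 × 0.455 = 13.195 L·cmH2O.
× 0.098 J/(L·cmH2O) → 1.293 J.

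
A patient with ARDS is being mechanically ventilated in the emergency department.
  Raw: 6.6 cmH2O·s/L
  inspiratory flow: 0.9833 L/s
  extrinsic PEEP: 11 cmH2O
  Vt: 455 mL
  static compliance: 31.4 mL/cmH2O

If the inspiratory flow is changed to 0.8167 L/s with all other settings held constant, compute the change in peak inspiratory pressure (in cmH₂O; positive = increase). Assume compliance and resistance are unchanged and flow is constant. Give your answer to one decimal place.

-1.1

PIP = Vt/C + R·V̇ + PEEP (constant-flow equation of motion).
Only the resistive term changes: ΔPIP = R × ΔV̇ = 6.6 × (0.8167 − 0.9833) = 6.6 × -0.1666 = -1.1 cmH2O.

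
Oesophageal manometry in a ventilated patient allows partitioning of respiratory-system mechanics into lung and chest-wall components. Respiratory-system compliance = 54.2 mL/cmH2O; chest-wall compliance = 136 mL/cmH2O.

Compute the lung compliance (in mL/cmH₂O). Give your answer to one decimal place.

90.1

1/CL = 1/Crs − 1/Ccw.
1/CL = 1/54.2 − 1/136 = 0.0111.
CL = 90.09 mL/cmH2O.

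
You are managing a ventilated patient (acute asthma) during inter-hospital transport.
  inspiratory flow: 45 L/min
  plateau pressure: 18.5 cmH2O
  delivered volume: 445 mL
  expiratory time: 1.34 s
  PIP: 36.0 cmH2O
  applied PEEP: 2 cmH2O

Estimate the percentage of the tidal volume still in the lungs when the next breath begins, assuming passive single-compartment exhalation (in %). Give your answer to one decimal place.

Flow: 45 L/min ÷ 60 = 0.75 L/s.
R = (PIP − Pplat)/V̇ = (36.0 − 18.5) / 0.75 = 17.5/0.75 = 23.333 cmH2O·s/L.
C = Vt/(Pplat − PEEP) = 445.0 / (18.5 − 2) = 445.0/16.5 = 26.97 mL/cmH2O.
τ = R × C = 23.333 × 0.02697 L/cmH2O = 0.6293 s.
Fraction remaining at end-expiration = e^(−Te/τ) = e^(−1.34/0.6293) = 0.1189 → 11.89%.

11.9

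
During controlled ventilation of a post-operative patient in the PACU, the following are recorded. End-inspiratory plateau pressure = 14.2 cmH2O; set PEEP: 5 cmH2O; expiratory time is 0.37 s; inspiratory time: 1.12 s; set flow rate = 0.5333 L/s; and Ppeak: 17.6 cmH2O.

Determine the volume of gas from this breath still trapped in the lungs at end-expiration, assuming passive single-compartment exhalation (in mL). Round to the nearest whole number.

244

Vt = flow × Ti = 0.5333 L/s × 1.12 s × 1000 mL/L = 597.3 mL.
R = (PIP − Pplat)/V̇ = (17.6 − 14.2) / 0.5333 = 3.4/0.5333 = 6.375 cmH2O·s/L.
C = Vt/(Pplat − PEEP) = 597.3 / (14.2 − 5) = 597.3/9.2 = 64.924 mL/cmH2O.
τ = R × C = 6.375 × 0.06492 L/cmH2O = 0.4139 s.
Fraction remaining = e^(−Te/τ) = e^(−0.37/0.4139) = 0.409.
Trapped volume = 597.3 × 0.409 = 244.3 mL.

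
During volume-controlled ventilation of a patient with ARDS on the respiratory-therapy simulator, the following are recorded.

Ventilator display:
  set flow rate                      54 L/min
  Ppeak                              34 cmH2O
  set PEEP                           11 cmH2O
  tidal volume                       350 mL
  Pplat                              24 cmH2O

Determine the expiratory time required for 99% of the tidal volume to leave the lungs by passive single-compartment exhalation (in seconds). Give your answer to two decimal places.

1.38

Flow: 54 L/min ÷ 60 = 0.9 L/s.
R = (PIP − Pplat)/V̇ = (34 − 24) / 0.9 = 10.0/0.9 = 11.111 cmH2O·s/L.
C = Vt/(Pplat − PEEP) = 350.0 / (24 − 11) = 350.0/13.0 = 26.923 mL/cmH2O.
τ = R × C = 11.111 × 0.02692 L/cmH2O = 0.2991 s.
t = −τ·ln(1 − 0.99) = −0.2991·ln(0.01) = 1.377 s.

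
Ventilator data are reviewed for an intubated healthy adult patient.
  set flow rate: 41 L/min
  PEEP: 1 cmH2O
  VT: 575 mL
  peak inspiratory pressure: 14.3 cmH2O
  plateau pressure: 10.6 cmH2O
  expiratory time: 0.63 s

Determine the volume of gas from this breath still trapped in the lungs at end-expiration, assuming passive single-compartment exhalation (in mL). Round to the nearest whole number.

Flow: 41 L/min ÷ 60 = 0.6833 L/s.
R = (PIP − Pplat)/V̇ = (14.3 − 10.6) / 0.6833 = 3.7/0.6833 = 5.415 cmH2O·s/L.
C = Vt/(Pplat − PEEP) = 575.0 / (10.6 − 1) = 575.0/9.6 = 59.896 mL/cmH2O.
τ = R × C = 5.415 × 0.0599 L/cmH2O = 0.3244 s.
Fraction remaining = e^(−Te/τ) = e^(−0.63/0.3244) = 0.1434.
Trapped volume = 575.0 × 0.1434 = 82.455 mL.

82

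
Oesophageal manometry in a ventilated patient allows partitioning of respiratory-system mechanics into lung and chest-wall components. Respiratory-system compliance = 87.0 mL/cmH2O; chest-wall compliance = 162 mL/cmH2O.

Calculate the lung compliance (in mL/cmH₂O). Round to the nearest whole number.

1/CL = 1/Crs − 1/Ccw.
1/CL = 1/87.0 − 1/162 = 0.005321.
CL = 187.93 mL/cmH2O.

188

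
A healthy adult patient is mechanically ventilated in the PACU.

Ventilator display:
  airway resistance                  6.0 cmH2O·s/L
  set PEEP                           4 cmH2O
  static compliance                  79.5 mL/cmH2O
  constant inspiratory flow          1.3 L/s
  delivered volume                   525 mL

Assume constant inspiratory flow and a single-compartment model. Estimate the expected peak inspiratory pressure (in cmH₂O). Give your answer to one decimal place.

Equation of motion (constant flow): PIP = Vt/C + R·V̇ + PEEP.
PIP = 525/79.5 + 6.0×1.3 + 4 = 6.604 + 7.8 + 4 = 18.404 cmH2O.

18.4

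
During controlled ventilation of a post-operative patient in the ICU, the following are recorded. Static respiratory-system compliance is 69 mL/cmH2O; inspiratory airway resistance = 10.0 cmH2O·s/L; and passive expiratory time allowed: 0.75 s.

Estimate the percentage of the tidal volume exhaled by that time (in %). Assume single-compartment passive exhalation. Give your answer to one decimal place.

τ = R × C = 10.0 × 69 mL/cmH2O = 10.0 × 0.069 L/cmH2O = 0.69 s.
Passive exhalation: V(t)/V₀ = e^(−t/τ) = e^(−0.75/0.69) = 0.3372.
Fraction exhaled = 1 − 0.3372 = 0.6628 → 66.28%.

66.3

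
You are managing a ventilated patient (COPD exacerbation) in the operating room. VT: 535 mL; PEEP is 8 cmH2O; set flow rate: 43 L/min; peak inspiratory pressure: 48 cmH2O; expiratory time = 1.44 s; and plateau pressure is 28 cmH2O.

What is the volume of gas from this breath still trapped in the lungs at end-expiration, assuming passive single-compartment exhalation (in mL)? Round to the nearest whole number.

78

Flow: 43 L/min ÷ 60 = 0.7167 L/s.
R = (PIP − Pplat)/V̇ = (48 − 28) / 0.7167 = 20.0/0.7167 = 27.906 cmH2O·s/L.
C = Vt/(Pplat − PEEP) = 535.0 / (28 − 8) = 535.0/20.0 = 26.75 mL/cmH2O.
τ = R × C = 27.906 × 0.02675 L/cmH2O = 0.7465 s.
Fraction remaining = e^(−Te/τ) = e^(−1.44/0.7465) = 0.1453.
Trapped volume = 535.0 × 0.1453 = 77.736 mL.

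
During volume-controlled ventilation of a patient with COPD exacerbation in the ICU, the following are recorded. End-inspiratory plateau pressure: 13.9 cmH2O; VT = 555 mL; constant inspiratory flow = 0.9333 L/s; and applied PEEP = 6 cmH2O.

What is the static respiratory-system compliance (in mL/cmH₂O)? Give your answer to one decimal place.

70.3

Cstat = Vt / (Pplat − PEEP) = 555 / (13.9 − 6) = 555 / 7.9 = 70.253 mL/cmH2O.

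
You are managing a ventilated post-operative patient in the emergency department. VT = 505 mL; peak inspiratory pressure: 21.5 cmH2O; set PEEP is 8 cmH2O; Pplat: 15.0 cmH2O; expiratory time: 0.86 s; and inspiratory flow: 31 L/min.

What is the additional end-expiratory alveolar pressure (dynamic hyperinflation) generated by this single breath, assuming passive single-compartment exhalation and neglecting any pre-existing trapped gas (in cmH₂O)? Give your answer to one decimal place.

2.7

Flow: 31 L/min ÷ 60 = 0.5167 L/s.
R = (PIP − Pplat)/V̇ = (21.5 − 15.0) / 0.5167 = 6.5/0.5167 = 12.58 cmH2O·s/L.
C = Vt/(Pplat − PEEP) = 505.0 / (15.0 − 8) = 505.0/7.0 = 72.143 mL/cmH2O.
τ = R × C = 12.58 × 0.07214 L/cmH2O = 0.9075 s.
Fraction remaining = e^(−Te/τ) = e^(−0.86/0.9075) = 0.3876; trapped volume = 505.0 × 0.3876 = 195.74 mL.
Additional alveolar pressure from trapping ≈ V_trapped / C = 195.74 / 72.143 = 2.713 cmH2O.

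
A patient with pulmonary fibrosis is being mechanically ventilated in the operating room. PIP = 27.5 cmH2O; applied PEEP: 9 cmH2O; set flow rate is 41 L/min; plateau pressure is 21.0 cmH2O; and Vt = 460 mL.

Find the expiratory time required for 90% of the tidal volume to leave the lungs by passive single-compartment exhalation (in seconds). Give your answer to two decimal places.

0.84

Flow: 41 L/min ÷ 60 = 0.6833 L/s.
R = (PIP − Pplat)/V̇ = (27.5 − 21.0) / 0.6833 = 6.5/0.6833 = 9.513 cmH2O·s/L.
C = Vt/(Pplat − PEEP) = 460.0 / (21.0 − 9) = 460.0/12.0 = 38.333 mL/cmH2O.
τ = R × C = 9.513 × 0.03833 L/cmH2O = 0.3646 s.
t = −τ·ln(1 − 0.90) = −0.3646·ln(0.1) = 0.8395 s.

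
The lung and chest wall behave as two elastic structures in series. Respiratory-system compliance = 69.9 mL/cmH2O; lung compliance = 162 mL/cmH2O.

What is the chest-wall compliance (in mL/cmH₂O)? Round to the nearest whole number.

1/Ccw = 1/Crs − 1/CL.
1/Ccw = 1/69.9 − 1/162 = 0.008133.
Ccw = 122.96 mL/cmH2O.

123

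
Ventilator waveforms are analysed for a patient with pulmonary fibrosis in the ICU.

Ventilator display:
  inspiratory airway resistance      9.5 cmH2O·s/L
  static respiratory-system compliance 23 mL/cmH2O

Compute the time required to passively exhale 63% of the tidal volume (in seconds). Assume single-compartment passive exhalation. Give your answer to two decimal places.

τ = R × C = 9.5 × 23 mL/cmH2O = 9.5 × 0.023 L/cmH2O = 0.2185 s.
Exhaled fraction f = 1 − e^(−t/τ) → t = −τ·ln(1 − f) = −0.2185·ln(0.37) = 0.2172 s.

0.22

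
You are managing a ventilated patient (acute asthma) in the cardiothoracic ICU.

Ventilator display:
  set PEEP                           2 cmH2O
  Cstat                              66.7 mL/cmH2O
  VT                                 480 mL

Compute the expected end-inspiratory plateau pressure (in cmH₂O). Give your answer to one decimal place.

9.2

Pplat = PEEP + Vt / Cstat = 2 + 480 / 66.7 = 2 + 7.196 = 9.196 cmH2O.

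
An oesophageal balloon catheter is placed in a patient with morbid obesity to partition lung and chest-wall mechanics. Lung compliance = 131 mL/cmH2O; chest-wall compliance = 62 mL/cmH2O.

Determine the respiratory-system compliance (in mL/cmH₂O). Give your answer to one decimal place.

Lung and chest wall are elastances in series: 1/Crs = 1/CL + 1/Ccw.
1/Crs = 1/131 + 1/62 = 0.02376.
Crs = 42.088 mL/cmH2O.

42.1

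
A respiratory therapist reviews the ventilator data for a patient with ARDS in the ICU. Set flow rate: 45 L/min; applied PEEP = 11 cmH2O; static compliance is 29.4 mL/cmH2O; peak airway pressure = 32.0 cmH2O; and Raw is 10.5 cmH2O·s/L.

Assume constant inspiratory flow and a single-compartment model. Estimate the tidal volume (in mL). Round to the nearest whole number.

Flow: 45 L/min ÷ 60 = 0.75 L/s.
Equation of motion (constant flow): PIP = Vt/C + R·V̇ + PEEP.
Vt/C = PIP − R·V̇ − PEEP = 32.0 − 7.875 − 11 = 13.125 cmH2O.
Vt = C × 13.125 = 29.4 × 13.125 = 385.88 mL.

386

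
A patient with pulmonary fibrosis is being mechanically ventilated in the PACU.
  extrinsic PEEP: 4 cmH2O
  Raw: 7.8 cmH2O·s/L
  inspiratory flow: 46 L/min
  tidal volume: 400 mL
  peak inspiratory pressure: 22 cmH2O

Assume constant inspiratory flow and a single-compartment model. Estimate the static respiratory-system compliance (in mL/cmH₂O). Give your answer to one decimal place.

Flow: 46 L/min ÷ 60 = 0.7667 L/s.
Equation of motion (constant flow): PIP = Vt/C + R·V̇ + PEEP.
Vt/C = PIP − R·V̇ − PEEP = 22 − 7.8×0.7667 − 4 = 22 − 5.98 − 4 = 12.02 cmH2O.
C = Vt / 12.02 = 400 / 12.02 = 33.278 mL/cmH2O.

33.3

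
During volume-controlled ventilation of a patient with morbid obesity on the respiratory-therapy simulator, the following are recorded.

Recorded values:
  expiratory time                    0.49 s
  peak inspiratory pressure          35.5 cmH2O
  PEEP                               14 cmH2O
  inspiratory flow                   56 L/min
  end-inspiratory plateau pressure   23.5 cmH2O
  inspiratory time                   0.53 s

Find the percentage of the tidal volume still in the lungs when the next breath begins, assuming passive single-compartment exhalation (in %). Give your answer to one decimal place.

Flow: 56 L/min ÷ 60 = 0.9333 L/s.
Vt = flow × Ti = 0.9333 L/s × 0.53 s × 1000 mL/L = 494.65 mL.
R = (PIP − Pplat)/V̇ = (35.5 − 23.5) / 0.9333 = 12.0/0.9333 = 12.858 cmH2O·s/L.
C = Vt/(Pplat − PEEP) = 494.65 / (23.5 − 14) = 494.65/9.5 = 52.068 mL/cmH2O.
τ = R × C = 12.858 × 0.05207 L/cmH2O = 0.6695 s.
Fraction remaining at end-expiration = e^(−Te/τ) = e^(−0.49/0.6695) = 0.481 → 48.1%.

48.1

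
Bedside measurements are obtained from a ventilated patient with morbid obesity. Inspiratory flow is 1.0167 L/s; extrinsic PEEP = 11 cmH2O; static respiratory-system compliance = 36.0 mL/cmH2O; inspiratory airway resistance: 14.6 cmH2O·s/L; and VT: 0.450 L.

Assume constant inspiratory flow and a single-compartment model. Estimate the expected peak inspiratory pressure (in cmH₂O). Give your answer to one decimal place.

Equation of motion (constant flow): PIP = Vt/C + R·V̇ + PEEP.
PIP = 450/36.0 + 14.6×1.0167 + 11 = 12.5 + 14.844 + 11 = 38.344 cmH2O.

38.3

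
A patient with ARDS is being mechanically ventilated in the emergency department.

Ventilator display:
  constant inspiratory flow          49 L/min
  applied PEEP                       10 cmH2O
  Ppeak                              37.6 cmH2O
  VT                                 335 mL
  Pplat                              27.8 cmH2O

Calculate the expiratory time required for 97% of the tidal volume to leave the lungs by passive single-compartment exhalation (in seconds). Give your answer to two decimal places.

Flow: 49 L/min ÷ 60 = 0.8167 L/s.
R = (PIP − Pplat)/V̇ = (37.6 − 27.8) / 0.8167 = 9.8/0.8167 = 12.0 cmH2O·s/L.
C = Vt/(Pplat − PEEP) = 335.0 / (27.8 − 10) = 335.0/17.8 = 18.82 mL/cmH2O.
τ = R × C = 12.0 × 0.01882 L/cmH2O = 0.2258 s.
t = −τ·ln(1 − 0.97) = −0.2258·ln(0.03) = 0.7918 s.

0.79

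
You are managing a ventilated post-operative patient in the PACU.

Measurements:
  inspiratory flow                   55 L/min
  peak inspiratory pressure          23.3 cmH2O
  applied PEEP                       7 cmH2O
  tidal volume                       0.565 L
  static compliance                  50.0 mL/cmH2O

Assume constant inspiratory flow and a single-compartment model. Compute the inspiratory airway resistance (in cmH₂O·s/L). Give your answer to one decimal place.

Flow: 55 L/min ÷ 60 = 0.9167 L/s.
Equation of motion (constant flow): PIP = Vt/C + R·V̇ + PEEP.
R·V̇ = PIP − Vt/C − PEEP = 23.3 − 565/50.0 − 7 = 23.3 − 11.3 − 7 = 5.0 cmH2O.
R = 5.0 / 0.9167 = 5.454 cmH2O·s/L.

5.5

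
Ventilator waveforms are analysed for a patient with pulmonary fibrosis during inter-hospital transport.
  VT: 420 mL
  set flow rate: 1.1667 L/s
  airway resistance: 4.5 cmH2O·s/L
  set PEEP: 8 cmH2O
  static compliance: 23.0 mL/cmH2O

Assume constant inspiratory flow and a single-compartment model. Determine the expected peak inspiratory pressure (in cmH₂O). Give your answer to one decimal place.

Equation of motion (constant flow): PIP = Vt/C + R·V̇ + PEEP.
PIP = 420/23.0 + 4.5×1.1667 + 8 = 18.261 + 5.25 + 8 = 31.511 cmH2O.

31.5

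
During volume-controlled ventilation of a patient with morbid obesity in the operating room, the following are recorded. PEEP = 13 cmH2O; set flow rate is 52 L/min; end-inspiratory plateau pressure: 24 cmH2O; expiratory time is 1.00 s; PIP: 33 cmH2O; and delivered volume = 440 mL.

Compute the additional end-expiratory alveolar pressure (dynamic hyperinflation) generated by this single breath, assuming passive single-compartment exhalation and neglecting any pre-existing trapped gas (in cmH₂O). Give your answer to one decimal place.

Flow: 52 L/min ÷ 60 = 0.8667 L/s.
R = (PIP − Pplat)/V̇ = (33 − 24) / 0.8667 = 9.0/0.8667 = 10.384 cmH2O·s/L.
C = Vt/(Pplat − PEEP) = 440.0 / (24 − 13) = 440.0/11.0 = 40.0 mL/cmH2O.
τ = R × C = 10.384 × 0.04 L/cmH2O = 0.4154 s.
Fraction remaining = e^(−Te/τ) = e^(−1.00/0.4154) = 0.09006; trapped volume = 440.0 × 0.09006 = 39.626 mL.
Additional alveolar pressure from trapping ≈ V_trapped / C = 39.626 / 40.0 = 0.9907 cmH2O.

1.0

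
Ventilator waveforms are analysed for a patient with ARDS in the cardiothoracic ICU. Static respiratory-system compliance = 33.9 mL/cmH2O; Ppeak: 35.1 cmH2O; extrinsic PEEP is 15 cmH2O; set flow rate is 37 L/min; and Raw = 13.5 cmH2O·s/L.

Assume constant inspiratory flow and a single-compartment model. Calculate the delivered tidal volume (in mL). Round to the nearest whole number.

399

Flow: 37 L/min ÷ 60 = 0.6167 L/s.
Equation of motion (constant flow): PIP = Vt/C + R·V̇ + PEEP.
Vt/C = PIP − R·V̇ − PEEP = 35.1 − 8.325 − 15 = 11.775 cmH2O.
Vt = C × 11.775 = 33.9 × 11.775 = 399.17 mL.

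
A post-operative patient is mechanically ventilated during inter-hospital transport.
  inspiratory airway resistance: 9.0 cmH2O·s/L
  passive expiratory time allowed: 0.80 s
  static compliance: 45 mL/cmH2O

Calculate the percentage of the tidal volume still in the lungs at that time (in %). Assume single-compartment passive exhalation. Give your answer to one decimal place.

τ = R × C = 9.0 × 45 mL/cmH2O = 9.0 × 0.045 L/cmH2O = 0.405 s.
Passive exhalation: V(t)/V₀ = e^(−t/τ) = e^(−0.80/0.405) = 0.1387.
Fraction remaining = 0.1387 → 13.87%.

13.9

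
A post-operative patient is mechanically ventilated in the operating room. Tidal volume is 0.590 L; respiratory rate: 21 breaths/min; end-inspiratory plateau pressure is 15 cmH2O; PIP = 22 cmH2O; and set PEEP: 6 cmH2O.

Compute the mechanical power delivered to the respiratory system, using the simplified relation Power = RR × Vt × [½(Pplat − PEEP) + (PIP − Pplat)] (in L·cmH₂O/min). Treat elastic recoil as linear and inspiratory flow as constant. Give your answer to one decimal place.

142.5

Per-breath work = Vt × [½(Pplat−PEEP) + (PIP−Pplat)] = 0.590 × [0.5×9.0 + 7.0] = 0.590 × 11.5 = 6.785 L·cmH2O.
Power = 21 × 6.785 = 142.49 L·cmH2O/min.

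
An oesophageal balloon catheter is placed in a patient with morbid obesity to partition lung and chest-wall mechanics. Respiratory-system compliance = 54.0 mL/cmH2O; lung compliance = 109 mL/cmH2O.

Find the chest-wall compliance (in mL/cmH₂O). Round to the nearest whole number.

107

1/Ccw = 1/Crs − 1/CL.
1/Ccw = 1/54.0 − 1/109 = 0.009344.
Ccw = 107.02 mL/cmH2O.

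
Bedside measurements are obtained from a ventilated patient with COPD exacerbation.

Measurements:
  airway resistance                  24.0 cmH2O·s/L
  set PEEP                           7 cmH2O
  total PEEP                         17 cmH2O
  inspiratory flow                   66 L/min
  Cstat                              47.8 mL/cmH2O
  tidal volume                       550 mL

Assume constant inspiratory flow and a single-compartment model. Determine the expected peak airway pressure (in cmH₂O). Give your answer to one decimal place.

Flow: 66 L/min ÷ 60 = 1.1 L/s.
Total PEEP = 17 cmH2O (set 7 + intrinsic 10); this is the baseline alveolar pressure.
Equation of motion (constant flow): PIP = Vt/C + R·V̇ + PEEP.
PIP = 550/47.8 + 24.0×1.1 + 17 = 11.506 + 26.4 + 17 = 54.906 cmH2O.

54.9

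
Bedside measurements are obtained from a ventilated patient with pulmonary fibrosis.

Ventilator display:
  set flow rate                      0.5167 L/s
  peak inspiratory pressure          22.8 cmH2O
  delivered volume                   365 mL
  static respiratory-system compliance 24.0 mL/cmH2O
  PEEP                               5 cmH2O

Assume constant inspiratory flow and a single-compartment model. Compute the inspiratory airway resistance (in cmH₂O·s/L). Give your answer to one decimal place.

5.0

Equation of motion (constant flow): PIP = Vt/C + R·V̇ + PEEP.
R·V̇ = PIP − Vt/C − PEEP = 22.8 − 365/24.0 − 5 = 22.8 − 15.208 − 5 = 2.592 cmH2O.
R = 2.592 / 0.5167 = 5.016 cmH2O·s/L.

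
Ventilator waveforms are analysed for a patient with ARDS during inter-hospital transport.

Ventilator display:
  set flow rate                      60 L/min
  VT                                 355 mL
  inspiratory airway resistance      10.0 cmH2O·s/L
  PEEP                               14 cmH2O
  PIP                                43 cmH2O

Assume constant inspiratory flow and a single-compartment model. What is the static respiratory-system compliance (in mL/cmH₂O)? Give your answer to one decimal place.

Flow: 60 L/min ÷ 60 = 1 L/s.
Equation of motion (constant flow): PIP = Vt/C + R·V̇ + PEEP.
Vt/C = PIP − R·V̇ − PEEP = 43 − 10.0×1 − 14 = 43 − 10.0 − 14 = 19.0 cmH2O.
C = Vt / 19.0 = 355 / 19.0 = 18.684 mL/cmH2O.

18.7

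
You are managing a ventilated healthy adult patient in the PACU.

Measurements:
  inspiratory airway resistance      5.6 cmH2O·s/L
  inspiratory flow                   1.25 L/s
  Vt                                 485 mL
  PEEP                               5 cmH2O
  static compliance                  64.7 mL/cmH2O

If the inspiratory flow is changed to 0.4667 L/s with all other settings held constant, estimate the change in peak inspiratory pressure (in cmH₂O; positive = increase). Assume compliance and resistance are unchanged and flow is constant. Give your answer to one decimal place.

PIP = Vt/C + R·V̇ + PEEP (constant-flow equation of motion).
Only the resistive term changes: ΔPIP = R × ΔV̇ = 5.6 × (0.4667 − 1.25) = 5.6 × -0.7833 = -4.386 cmH2O.

-4.4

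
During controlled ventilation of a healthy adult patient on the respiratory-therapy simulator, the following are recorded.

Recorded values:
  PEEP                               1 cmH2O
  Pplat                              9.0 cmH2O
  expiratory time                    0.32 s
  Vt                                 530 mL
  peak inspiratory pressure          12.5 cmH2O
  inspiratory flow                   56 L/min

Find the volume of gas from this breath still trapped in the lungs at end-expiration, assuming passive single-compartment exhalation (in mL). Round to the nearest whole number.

Flow: 56 L/min ÷ 60 = 0.9333 L/s.
R = (PIP − Pplat)/V̇ = (12.5 − 9.0) / 0.9333 = 3.5/0.9333 = 3.75 cmH2O·s/L.
C = Vt/(Pplat − PEEP) = 530.0 / (9.0 − 1) = 530.0/8.0 = 66.25 mL/cmH2O.
τ = R × C = 3.75 × 0.06625 L/cmH2O = 0.2484 s.
Fraction remaining = e^(−Te/τ) = e^(−0.32/0.2484) = 0.2758.
Trapped volume = 530.0 × 0.2758 = 146.17 mL.

146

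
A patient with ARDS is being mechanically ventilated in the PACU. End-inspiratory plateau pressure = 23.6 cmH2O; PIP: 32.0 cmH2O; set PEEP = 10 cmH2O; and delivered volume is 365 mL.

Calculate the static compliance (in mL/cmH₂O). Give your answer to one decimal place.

26.8

Cstat = Vt / (Pplat − PEEP) = 365 / (23.6 − 10) = 365 / 13.6 = 26.838 mL/cmH2O.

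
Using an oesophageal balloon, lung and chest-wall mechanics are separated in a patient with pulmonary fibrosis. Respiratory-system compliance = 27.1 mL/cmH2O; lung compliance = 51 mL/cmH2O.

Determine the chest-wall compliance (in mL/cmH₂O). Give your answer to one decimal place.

57.8

1/Ccw = 1/Crs − 1/CL.
1/Ccw = 1/27.1 − 1/51 = 0.01729.
Ccw = 57.837 mL/cmH2O.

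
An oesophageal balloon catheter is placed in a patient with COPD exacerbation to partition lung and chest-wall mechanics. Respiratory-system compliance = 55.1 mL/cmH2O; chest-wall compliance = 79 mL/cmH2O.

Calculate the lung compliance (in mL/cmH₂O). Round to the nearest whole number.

182

1/CL = 1/Crs − 1/Ccw.
1/CL = 1/55.1 − 1/79 = 0.005491.
CL = 182.12 mL/cmH2O.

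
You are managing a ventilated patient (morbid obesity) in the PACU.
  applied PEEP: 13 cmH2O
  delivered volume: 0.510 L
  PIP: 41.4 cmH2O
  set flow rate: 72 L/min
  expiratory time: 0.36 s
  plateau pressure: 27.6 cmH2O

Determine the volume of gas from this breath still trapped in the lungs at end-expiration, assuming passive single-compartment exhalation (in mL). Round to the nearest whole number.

208

Flow: 72 L/min ÷ 60 = 1.2 L/s.
R = (PIP − Pplat)/V̇ = (41.4 − 27.6) / 1.2 = 13.8/1.2 = 11.5 cmH2O·s/L.
C = Vt/(Pplat − PEEP) = 510.0 / (27.6 − 13) = 510.0/14.6 = 34.932 mL/cmH2O.
τ = R × C = 11.5 × 0.03493 L/cmH2O = 0.4017 s.
Fraction remaining = e^(−Te/τ) = e^(−0.36/0.4017) = 0.4081.
Trapped volume = 510.0 × 0.4081 = 208.13 mL.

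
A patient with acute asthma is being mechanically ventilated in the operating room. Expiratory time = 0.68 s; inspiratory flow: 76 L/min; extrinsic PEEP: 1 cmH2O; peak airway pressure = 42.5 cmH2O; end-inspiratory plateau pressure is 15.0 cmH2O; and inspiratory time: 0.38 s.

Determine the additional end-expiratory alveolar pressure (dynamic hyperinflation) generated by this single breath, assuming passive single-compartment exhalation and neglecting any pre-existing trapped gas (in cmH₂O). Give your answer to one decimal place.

Flow: 76 L/min ÷ 60 = 1.2667 L/s.
Vt = flow × Ti = 1.2667 L/s × 0.38 s × 1000 mL/L = 481.35 mL.
R = (PIP − Pplat)/V̇ = (42.5 − 15.0) / 1.2667 = 27.5/1.2667 = 21.71 cmH2O·s/L.
C = Vt/(Pplat − PEEP) = 481.35 / (15.0 − 1) = 481.35/14.0 = 34.382 mL/cmH2O.
τ = R × C = 21.71 × 0.03438 L/cmH2O = 0.7464 s.
Fraction remaining = e^(−Te/τ) = e^(−0.68/0.7464) = 0.4021; trapped volume = 481.35 × 0.4021 = 193.55 mL.
Additional alveolar pressure from trapping ≈ V_trapped / C = 193.55 / 34.382 = 5.629 cmH2O.

5.6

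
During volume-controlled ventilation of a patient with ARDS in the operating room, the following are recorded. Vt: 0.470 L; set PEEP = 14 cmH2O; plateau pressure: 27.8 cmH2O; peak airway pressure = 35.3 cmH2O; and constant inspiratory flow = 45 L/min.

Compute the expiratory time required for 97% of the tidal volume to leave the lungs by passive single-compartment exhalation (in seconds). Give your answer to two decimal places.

1.19

Flow: 45 L/min ÷ 60 = 0.75 L/s.
R = (PIP − Pplat)/V̇ = (35.3 − 27.8) / 0.75 = 7.5/0.75 = 10.0 cmH2O·s/L.
C = Vt/(Pplat − PEEP) = 470.0 / (27.8 − 14) = 470.0/13.8 = 34.058 mL/cmH2O.
τ = R × C = 10.0 × 0.03406 L/cmH2O = 0.3406 s.
t = −τ·ln(1 − 0.97) = −0.3406·ln(0.03) = 1.194 s.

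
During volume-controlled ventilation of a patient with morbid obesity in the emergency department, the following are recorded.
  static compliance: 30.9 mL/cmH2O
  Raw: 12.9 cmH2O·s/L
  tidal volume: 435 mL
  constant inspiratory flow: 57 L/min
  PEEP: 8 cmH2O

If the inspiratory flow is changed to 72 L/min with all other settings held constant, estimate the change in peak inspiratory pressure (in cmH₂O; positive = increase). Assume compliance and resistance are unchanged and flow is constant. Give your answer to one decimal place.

Flow: 57 L/min ÷ 60 = 0.95 L/s.
New flow: 72 L/min ÷ 60 = 1.2 L/s.
PIP = Vt/C + R·V̇ + PEEP (constant-flow equation of motion).
Only the resistive term changes: ΔPIP = R × ΔV̇ = 12.9 × (1.2 − 0.95) = 12.9 × 0.25 = 3.225 cmH2O.

3.2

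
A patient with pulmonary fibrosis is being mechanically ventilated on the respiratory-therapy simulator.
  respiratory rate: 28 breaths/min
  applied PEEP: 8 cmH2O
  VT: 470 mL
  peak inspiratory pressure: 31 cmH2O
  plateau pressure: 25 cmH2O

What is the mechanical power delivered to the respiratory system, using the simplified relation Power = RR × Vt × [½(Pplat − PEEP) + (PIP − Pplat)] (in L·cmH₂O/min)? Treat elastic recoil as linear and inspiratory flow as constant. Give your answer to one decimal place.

190.8

Per-breath work = Vt × [½(Pplat−PEEP) + (PIP−Pplat)] = 0.470 × [0.5×17.0 + 6.0] = 0.470 × 14.5 = 6.815 L·cmH2O.
Power = 28 × 6.815 = 190.82 L·cmH2O/min.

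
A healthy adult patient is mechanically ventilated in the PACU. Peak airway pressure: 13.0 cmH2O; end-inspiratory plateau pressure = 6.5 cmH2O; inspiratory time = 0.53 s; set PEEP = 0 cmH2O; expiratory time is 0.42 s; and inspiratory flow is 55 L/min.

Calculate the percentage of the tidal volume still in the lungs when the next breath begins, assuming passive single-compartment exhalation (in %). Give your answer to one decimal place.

Flow: 55 L/min ÷ 60 = 0.9167 L/s.
Vt = flow × Ti = 0.9167 L/s × 0.53 s × 1000 mL/L = 485.85 mL.
R = (PIP − Pplat)/V̇ = (13.0 − 6.5) / 0.9167 = 6.5/0.9167 = 7.091 cmH2O·s/L.
C = Vt/(Pplat − PEEP) = 485.85 / (6.5 − 0) = 485.85/6.5 = 74.746 mL/cmH2O.
τ = R × C = 7.091 × 0.07475 L/cmH2O = 0.5301 s.
Fraction remaining at end-expiration = e^(−Te/τ) = e^(−0.42/0.5301) = 0.4528 → 45.28%.

45.3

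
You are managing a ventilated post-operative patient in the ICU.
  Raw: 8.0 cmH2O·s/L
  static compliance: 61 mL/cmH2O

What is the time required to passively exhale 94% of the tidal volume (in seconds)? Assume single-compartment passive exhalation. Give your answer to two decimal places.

1.37

τ = R × C = 8.0 × 61 mL/cmH2O = 8.0 × 0.061 L/cmH2O = 0.488 s.
Exhaled fraction f = 1 − e^(−t/τ) → t = −τ·ln(1 − f) = −0.488·ln(0.06) = 1.373 s.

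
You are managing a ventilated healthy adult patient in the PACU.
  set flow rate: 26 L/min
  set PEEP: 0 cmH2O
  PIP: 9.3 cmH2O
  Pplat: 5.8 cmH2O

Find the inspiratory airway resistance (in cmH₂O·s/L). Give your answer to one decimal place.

Flow: 26 L/min ÷ 60 = 0.4333 L/s.
Raw = (PIP − Pplat) / flow = (9.3 − 5.8) / 0.4333 = 3.5 / 0.4333 = 8.078 cmH2O·s/L.

8.1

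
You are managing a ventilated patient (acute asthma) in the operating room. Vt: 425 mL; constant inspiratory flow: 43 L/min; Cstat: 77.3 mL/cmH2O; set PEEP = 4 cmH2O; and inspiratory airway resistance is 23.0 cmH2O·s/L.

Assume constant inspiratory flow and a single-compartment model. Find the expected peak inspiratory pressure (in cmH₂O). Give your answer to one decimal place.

26.0

Flow: 43 L/min ÷ 60 = 0.7167 L/s.
Equation of motion (constant flow): PIP = Vt/C + R·V̇ + PEEP.
PIP = 425/77.3 + 23.0×0.7167 + 4 = 5.498 + 16.484 + 4 = 25.982 cmH2O.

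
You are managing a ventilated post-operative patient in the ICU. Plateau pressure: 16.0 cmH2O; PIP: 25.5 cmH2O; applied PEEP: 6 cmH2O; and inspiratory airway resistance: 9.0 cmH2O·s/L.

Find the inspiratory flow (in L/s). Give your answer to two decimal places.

1.06

flow = (PIP − Pplat) / Raw = 9.5 / 9.0 = 1.056 L/s.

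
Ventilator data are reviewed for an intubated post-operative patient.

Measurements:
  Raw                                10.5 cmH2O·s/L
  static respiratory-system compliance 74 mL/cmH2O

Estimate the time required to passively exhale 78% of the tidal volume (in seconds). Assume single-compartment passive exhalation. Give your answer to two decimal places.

1.18

τ = R × C = 10.5 × 74 mL/cmH2O = 10.5 × 0.074 L/cmH2O = 0.777 s.
Exhaled fraction f = 1 − e^(−t/τ) → t = −τ·ln(1 − f) = −0.777·ln(0.22) = 1.176 s.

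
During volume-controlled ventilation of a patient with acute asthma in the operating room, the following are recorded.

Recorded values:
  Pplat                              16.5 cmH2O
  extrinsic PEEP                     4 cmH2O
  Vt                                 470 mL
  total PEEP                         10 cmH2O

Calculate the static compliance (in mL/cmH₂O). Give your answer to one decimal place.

End-expiratory occlusion gives total PEEP = 10 cmH2O (intrinsic PEEP = 10 − 4 = 6). Use total PEEP for the elastic gradient.
Cstat = Vt / (Pplat − PEEPtotal) = 470 / (16.5 − 10) = 470 / 6.5 = 72.308 mL/cmH2O.

72.3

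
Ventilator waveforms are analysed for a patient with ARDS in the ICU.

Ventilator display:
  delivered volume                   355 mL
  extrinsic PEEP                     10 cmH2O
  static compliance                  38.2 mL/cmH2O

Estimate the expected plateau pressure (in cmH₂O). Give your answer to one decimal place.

19.3

Pplat = PEEP + Vt / Cstat = 10 + 355 / 38.2 = 10 + 9.293 = 19.293 cmH2O.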